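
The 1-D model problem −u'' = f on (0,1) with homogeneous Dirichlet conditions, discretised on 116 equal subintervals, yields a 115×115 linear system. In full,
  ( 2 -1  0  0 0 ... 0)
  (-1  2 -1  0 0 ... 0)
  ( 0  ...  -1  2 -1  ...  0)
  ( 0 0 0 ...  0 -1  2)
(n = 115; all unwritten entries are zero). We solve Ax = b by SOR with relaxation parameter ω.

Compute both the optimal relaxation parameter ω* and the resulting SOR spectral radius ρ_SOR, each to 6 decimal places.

½·tridiag(1,0,1) at n=115: λ_k = cos(kπ/116); max |λ| at k=1 ⇒ ρ_J = cos(π/116) ≈ 0.999633.
√(1−ρ_J²) simplifies to sin(π/116) = 0.0270794.
So ω* = 2/1.0270794 = 1.947269 (Young).
[ρ_SOR] ω* − 1 = 0.947269.

ω* = 1.947269, ρ_SOR = 0.947269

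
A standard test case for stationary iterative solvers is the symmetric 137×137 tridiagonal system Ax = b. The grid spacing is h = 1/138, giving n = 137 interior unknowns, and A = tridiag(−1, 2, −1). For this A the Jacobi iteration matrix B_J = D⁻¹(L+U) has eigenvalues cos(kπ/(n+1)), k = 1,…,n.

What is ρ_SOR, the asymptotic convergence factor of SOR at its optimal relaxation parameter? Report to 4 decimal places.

ρ_J = max_k |cos(kπ/138)| = cos(π/138) = 0.9997
1 − cos²(π/138) = sin²(π/138) ⇒ √(1−ρ_J²) = sin(π/138) = 0.02276.
ω* = 2 / (1 + 0.02276) = 2 / 1.02276 ≈ 1.9555.
ρ_SOR = ω* − 1 ≈ 0.9555.

ρ_SOR = 0.9555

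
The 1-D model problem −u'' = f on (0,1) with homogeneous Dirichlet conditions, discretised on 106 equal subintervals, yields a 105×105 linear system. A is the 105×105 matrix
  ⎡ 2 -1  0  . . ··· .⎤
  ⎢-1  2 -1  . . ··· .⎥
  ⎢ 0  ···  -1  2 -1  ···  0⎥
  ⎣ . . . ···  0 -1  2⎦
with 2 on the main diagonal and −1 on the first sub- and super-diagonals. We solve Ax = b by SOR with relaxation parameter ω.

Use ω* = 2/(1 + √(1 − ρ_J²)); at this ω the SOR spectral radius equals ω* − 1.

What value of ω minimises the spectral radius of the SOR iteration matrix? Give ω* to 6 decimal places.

[ρ_J] n=105: ρ(B_J) = cos(π/(n+1)) = cos(π/106) = 0.999561.
root = sin(π/106) = 0.0296333  (since 1−cos² = sin²).
Then 2/(1+√(1−ρ_J²)) = 2/(1+0.0296333); ω* = 2/1.0296333 = 1.942439.
Hence ρ(B_{ω*}) = 1.942439 − 1 = 0.942439.

ω* = 1.942439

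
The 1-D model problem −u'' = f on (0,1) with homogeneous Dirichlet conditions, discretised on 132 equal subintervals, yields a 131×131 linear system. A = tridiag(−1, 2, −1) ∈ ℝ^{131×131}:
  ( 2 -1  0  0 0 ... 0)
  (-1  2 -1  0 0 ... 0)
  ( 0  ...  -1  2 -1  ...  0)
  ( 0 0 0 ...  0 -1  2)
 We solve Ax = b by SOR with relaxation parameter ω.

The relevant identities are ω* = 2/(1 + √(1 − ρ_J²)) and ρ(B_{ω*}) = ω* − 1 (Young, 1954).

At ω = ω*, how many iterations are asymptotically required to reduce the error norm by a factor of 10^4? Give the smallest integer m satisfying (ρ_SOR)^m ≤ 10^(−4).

m = 194

spectrum of D⁻¹(L+U) = {cos(kπ/132) : 1≤k≤131}; ρ_J = cos(π/132) = 0.9997168.
√(1−ρ_J²) simplifies to sin(π/132) = 0.0237977.
Young: ω* = 2/(1+√(1−ρ_J²)) = 2/(1+0.0237977) = 2/1.0237977 = 1.9535109.
ρ_SOR = ω* − 1 ≈ 0.9535109.
For 4 digits: m = 4·ln10 / (−ln 0.9535109) = 9.21034/0.0476044 = 193.477; round up → m = 194.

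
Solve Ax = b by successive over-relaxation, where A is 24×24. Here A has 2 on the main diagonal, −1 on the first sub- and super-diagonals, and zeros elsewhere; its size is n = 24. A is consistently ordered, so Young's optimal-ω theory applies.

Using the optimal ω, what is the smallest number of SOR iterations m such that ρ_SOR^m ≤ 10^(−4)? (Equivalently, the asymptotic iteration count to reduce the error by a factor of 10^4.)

m = 37

spectrum of D⁻¹(L+U) = {cos(kπ/25) : 1≤k≤24}; ρ_J = cos(π/25) = 0.9921147.
√(1 − cos²(π/25)) = sin(π/25) ≈ 0.1253332.
Young: ω* = 2/(1+√(1−ρ_J²)) = 2/(1+0.1253332) = 2/1.1253332 = 1.7772514.
ρ(B_{ω*}) = ω*−1 = 0.7772514
4·ln10 = 9.21034; −ln(0.7772514) = 0.251991; m = ⌈9.21034/0.251991⌉ = ⌈36.550⌉ = 37.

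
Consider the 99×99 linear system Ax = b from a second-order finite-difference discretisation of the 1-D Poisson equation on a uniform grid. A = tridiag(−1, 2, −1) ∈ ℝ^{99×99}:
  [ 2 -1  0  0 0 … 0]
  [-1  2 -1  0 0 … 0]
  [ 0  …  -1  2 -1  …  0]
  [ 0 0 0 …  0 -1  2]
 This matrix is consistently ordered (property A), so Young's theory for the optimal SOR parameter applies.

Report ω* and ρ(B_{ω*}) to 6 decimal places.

ω* = 1.939092, ρ_SOR = 0.939092

[ρ_J] n=99: ρ(B_J) = cos(π/(n+1)) = cos(π/100) = 0.999507.
√(1−ρ_J²) simplifies to sin(π/100) = 0.0314108.
Then 2/(1+√(1−ρ_J²)) = 2/(1+0.0314108); ω* = 2/1.0314108 = 1.939092.
[ρ_SOR] ω* − 1 = 0.939092.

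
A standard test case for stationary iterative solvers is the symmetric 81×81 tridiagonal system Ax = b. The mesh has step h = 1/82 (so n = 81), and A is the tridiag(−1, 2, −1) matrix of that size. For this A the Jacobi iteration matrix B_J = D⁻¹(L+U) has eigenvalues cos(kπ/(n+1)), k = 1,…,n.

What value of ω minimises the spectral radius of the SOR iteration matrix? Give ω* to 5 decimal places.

ω* = 1.92622

B_J for the 81×81 system has eigenvalues cos(kπ/82); ρ_J = cos(π/82) = 0.99927.
√(1−ρ_J²) = |sin(π/82)| = 0.038303
ω* = 2/(1 + 0.038303) = 2/1.038303 = 1.92622.
ρ(B_{ω*}) = ω*−1 = 0.92622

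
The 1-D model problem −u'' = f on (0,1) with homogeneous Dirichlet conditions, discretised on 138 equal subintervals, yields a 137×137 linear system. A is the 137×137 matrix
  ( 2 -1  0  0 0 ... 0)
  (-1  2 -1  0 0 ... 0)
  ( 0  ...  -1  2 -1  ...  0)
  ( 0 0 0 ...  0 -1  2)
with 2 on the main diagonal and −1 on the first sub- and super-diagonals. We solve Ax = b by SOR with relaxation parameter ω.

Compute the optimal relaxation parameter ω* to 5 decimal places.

ω* = 1.95549

[ρ_J] n=137: ρ(B_J) = cos(π/(n+1)) = cos(π/138) = 0.99974.
√(1 − cos²(π/138)) = sin(π/138) ≈ 0.022763.
ω* = 2/(1+0.022763) = 1.95549
and ρ(B_{ω*}) = 1.95549 − 1 = 0.95549.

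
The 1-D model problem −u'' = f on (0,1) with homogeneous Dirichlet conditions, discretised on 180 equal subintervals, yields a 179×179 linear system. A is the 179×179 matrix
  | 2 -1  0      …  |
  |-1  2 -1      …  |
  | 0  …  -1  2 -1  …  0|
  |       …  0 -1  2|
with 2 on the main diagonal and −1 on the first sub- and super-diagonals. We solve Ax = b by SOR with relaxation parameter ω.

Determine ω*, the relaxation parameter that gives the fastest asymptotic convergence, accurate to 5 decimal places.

ω* = 1.96569

ρ_J = max_k |cos(kπ/180)| = cos(π/180) = 0.99985
√(1−ρ_J²) = |sin(π/180)| = 0.017452
ω* = 2/(1 + 0.017452) = 2/1.017452 = 1.96569.
[ρ_SOR] ω* − 1 = 0.96569.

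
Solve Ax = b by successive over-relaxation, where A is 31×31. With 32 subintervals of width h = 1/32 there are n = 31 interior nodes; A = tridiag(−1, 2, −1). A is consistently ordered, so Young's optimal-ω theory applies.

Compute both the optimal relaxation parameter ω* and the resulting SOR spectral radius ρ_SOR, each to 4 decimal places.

With n=31, ρ(Jacobi) = cos(π/32) = 0.9952.
root = sin(π/32) = 0.09802  (since 1−cos² = sin²).
ω* = 2/(1 + 0.09802) = 2/1.09802 = 1.8215.
and ρ(B_{ω*}) = 1.8215 − 1 = 0.8215.

ω* = 1.8215, ρ_SOR = 0.8215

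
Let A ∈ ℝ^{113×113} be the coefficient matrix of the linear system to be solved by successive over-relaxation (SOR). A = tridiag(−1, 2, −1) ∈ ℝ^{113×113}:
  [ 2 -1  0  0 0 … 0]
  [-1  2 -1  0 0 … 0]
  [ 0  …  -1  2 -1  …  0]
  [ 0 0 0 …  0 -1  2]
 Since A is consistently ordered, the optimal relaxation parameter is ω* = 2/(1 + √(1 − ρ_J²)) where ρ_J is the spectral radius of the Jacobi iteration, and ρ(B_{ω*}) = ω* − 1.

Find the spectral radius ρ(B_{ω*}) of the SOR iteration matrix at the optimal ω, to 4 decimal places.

ρ_SOR = 0.9464

ρ_J = max_k |cos(kπ/114)| = cos(π/114) = 0.9996
1 − cos²(π/114) = sin²(π/114) ⇒ √(1−ρ_J²) = sin(π/114) = 0.02755.
ω* = 2 / (1 + 0.02755) = 2 / 1.02755 ≈ 1.9464.
[ρ_SOR] ω* − 1 = 0.9464.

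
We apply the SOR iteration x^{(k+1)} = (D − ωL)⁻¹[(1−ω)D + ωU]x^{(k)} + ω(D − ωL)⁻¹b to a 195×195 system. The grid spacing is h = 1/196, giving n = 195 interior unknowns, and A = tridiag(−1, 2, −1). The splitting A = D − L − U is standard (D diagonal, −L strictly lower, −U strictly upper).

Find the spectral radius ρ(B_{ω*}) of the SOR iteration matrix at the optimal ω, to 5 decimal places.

ρ_SOR = 0.96845

[ρ_J] n=195: ρ(B_J) = cos(π/(n+1)) = cos(π/196) = 0.99987.
√(1 − cos²(π/196)) = sin(π/196) ≈ 0.016028.
ω* = 2/(1 + 0.016028) = 2/1.016028 = 1.96845.
ρ_SOR = ω* − 1 ≈ 0.96845.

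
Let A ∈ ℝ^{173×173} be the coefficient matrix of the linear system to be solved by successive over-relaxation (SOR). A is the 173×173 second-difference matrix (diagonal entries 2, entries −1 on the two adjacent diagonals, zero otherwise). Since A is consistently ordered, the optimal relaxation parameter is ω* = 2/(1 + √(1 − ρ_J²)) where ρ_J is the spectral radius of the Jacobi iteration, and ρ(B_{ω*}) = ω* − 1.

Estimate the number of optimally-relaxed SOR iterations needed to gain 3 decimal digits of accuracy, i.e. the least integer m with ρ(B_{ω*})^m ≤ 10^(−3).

½·tridiag(1,0,1) at n=173: λ_k = cos(kπ/174); max |λ| at k=1 ⇒ ρ_J = cos(π/174) ≈ 0.9998370.
root = sin(π/174) = 0.0180541  (since 1−cos² = sin²).
Young: ω* = 2/(1+√(1−ρ_J²)) = 2/(1+0.0180541) = 2/1.0180541 = 1.9645321.
ρ_SOR = ω* − 1 ≈ 0.9645321.
Need (0.9645321)^m ≤ 10^(−3): m ≥ 3·ln10/|ln 0.9645321| = 6.90776/0.0361122 = 191.286 ⇒ m = 192.

m = 192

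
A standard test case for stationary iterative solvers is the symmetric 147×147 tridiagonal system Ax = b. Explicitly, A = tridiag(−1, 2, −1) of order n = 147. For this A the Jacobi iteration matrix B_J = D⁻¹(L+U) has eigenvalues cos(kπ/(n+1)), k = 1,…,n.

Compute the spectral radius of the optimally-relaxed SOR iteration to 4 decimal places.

[ρ_J] n=147: ρ(B_J) = cos(π/(n+1)) = cos(π/148) = 0.9998.
root = sin(π/148) = 0.02123  (since 1−cos² = sin²).
Then 2/(1+√(1−ρ_J²)) = 2/(1+0.02123); ω* = 2/1.02123 = 1.9584.
and ρ(B_{ω*}) = 1.9584 − 1 = 0.9584.

ρ_SOR = 0.9584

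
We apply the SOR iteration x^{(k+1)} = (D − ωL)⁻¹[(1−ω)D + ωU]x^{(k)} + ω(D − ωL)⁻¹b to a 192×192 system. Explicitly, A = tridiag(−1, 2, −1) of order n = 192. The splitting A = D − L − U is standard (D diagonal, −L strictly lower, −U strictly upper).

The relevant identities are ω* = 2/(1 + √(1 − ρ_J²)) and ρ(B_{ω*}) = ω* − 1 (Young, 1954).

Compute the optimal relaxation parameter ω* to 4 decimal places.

ω* = 1.9680

n=192: λ(B_J) = 1 − λ(A)/2 = cos(kπ/193); k=1 gives ρ_J = 0.9999.
√(1−ρ_J²) simplifies to sin(π/193) = 0.01628.
ω* = 2/(1+0.01628) = 1.9680
At ω = 1.9680 every |λ(B_ω)| = ω−1, so ρ_SOR = 0.9680.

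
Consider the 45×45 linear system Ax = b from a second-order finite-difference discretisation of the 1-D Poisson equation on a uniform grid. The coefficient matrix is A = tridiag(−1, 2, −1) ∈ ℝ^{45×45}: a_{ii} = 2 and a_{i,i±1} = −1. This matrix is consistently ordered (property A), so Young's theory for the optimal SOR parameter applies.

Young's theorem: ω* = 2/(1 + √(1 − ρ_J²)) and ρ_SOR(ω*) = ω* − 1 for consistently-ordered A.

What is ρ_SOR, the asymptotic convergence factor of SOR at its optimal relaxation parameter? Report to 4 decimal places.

ρ_SOR = 0.8722

With n=45, ρ(Jacobi) = cos(π/46) = 0.9977.
1 − cos²(π/46) = sin²(π/46) ⇒ √(1−ρ_J²) = sin(π/46) = 0.06824.
Then 2/(1+√(1−ρ_J²)) = 2/(1+0.06824); ω* = 2/1.06824 = 1.8722.
[ρ_SOR] ω* − 1 = 0.8722.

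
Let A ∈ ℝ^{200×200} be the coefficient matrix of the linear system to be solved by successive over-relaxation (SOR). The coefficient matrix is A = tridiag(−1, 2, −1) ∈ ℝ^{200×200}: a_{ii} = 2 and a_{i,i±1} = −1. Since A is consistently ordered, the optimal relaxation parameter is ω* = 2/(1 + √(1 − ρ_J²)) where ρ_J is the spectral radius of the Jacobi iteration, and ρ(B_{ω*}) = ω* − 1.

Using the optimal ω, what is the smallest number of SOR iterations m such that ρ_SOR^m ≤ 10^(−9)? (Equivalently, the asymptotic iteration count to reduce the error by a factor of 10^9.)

ρ_J = max_k |cos(kπ/201)| = cos(π/201) = 0.9998779
1 − cos²(π/201) = sin²(π/201) ⇒ √(1−ρ_J²) = sin(π/201) = 0.0156292.
[ω*] 2 ÷ (1 + 0.0156292) = 2 ÷ 1.0156292 = 1.9692226.
ρ(B_{ω*}) = ω*−1 = 0.9692226
ρ_SOR^m ≤ 10^(−9) ⇔ m ≥ 9·ln10/(−ln 0.9692226) = 20.7233/0.031261 = 662.912; m = ⌈662.912⌉ = 663.

m = 663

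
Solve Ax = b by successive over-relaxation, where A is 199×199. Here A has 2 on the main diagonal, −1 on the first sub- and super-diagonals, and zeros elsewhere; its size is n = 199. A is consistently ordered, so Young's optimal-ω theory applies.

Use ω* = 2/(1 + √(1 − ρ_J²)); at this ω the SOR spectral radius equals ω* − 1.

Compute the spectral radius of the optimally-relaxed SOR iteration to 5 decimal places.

ρ_J = max_k |cos(kπ/200)| = cos(π/200) = 0.99988
1 − cos²(π/200) = sin²(π/200) ⇒ √(1−ρ_J²) = sin(π/200) = 0.015707.
So ω* = 2/1.015707 = 1.96907 (Young).
ρ_SOR = ω* − 1 = 1.96907 − 1 = 0.96907.

ρ_SOR = 0.96907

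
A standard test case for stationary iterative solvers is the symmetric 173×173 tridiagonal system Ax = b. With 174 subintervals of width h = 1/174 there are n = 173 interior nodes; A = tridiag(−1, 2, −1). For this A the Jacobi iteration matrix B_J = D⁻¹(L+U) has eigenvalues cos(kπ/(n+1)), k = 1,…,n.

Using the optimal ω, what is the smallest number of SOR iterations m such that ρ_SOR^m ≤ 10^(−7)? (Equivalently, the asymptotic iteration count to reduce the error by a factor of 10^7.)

[ρ_J] n=173: ρ(B_J) = cos(π/(n+1)) = cos(π/174) = 0.9998370.
root = sin(π/174) = 0.0180541  (since 1−cos² = sin²).
So ω* = 2/1.0180541 = 1.9645321 (Young).
[ρ_SOR] ω* − 1 = 0.9645321.
7·ln10 = 16.1181; −ln(0.9645321) = 0.0361122; m = ⌈16.1181/0.0361122⌉ = ⌈446.334⌉ = 447.

m = 447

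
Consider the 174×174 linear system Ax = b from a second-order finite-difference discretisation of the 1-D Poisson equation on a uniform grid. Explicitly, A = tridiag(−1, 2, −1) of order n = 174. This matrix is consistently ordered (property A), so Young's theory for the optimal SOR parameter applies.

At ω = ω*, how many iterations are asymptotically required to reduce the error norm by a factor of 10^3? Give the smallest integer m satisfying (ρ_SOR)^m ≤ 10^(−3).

m = 193

n=174: λ(B_J) = 1 − λ(A)/2 = cos(kπ/175); k=1 gives ρ_J = 0.9998389.
root = sin(π/175) = 0.0179510  (since 1−cos² = sin²).
[ω*] 2 ÷ (1 + 0.0179510) = 2 ÷ 1.0179510 = 1.9647311.
and ρ(B_{ω*}) = 1.9647311 − 1 = 0.9647311.
(0.9647311)^m ≤ 10^{−3}  ⇒  m·ln(0.9647311) ≤ −3·ln10  ⇒  m ≥ 192.385  ⇒  m = 193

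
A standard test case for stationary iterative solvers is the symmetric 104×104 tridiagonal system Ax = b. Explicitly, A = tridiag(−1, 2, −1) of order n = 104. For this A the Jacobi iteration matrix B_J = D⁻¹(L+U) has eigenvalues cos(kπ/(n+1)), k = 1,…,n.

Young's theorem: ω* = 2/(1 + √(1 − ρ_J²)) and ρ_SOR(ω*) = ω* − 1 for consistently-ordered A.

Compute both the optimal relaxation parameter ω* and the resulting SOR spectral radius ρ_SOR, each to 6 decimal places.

ω* = 1.941907, ρ_SOR = 0.941907

[ρ_J] n=104: ρ(B_J) = cos(π/(n+1)) = cos(π/105) = 0.999552.
root = sin(π/105) = 0.0299155  (since 1−cos² = sin²).
ω* = 2/(1+0.0299155) = 1.941907
[ρ_SOR] ω* − 1 = 0.941907.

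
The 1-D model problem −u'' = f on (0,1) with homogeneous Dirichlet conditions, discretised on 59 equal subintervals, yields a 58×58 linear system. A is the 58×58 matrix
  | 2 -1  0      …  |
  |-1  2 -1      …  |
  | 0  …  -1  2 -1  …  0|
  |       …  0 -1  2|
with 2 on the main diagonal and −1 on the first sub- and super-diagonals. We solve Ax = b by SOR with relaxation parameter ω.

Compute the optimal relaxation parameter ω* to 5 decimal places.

ω* = 1.89893

spectrum of D⁻¹(L+U) = {cos(kπ/59) : 1≤k≤58}; ρ_J = cos(π/59) = 0.99858.
√(1−ρ_J²) = |sin(π/59)| = 0.053222
ω* = 2 / (1 + 0.053222) = 2 / 1.053222 ≈ 1.89893.
ρ_SOR = ω* − 1 = 1.89893 − 1 = 0.89893.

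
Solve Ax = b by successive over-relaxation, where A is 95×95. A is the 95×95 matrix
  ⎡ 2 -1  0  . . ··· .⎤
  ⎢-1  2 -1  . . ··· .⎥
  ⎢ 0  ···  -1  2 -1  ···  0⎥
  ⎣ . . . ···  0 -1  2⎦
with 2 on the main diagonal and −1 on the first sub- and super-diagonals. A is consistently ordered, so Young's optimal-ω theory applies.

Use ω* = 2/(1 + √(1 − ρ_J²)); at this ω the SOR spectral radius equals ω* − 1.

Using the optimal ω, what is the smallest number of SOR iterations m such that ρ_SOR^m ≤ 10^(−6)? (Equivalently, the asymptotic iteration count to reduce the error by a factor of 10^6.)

m = 212

With n=95, ρ(Jacobi) = cos(π/96) = 0.9994646.
root = sin(π/96) = 0.0327191  (since 1−cos² = sin²).
Then 2/(1+√(1−ρ_J²)) = 2/(1+0.0327191); ω* = 2/1.0327191 = 1.9366350.
ρ_SOR = ω* − 1 = 1.9366350 − 1 = 0.9366350.
Need (0.9366350)^m ≤ 10^(−6): m ≥ 6·ln10/|ln 0.9366350| = 13.8155/0.0654616 = 211.047 ⇒ m = 212.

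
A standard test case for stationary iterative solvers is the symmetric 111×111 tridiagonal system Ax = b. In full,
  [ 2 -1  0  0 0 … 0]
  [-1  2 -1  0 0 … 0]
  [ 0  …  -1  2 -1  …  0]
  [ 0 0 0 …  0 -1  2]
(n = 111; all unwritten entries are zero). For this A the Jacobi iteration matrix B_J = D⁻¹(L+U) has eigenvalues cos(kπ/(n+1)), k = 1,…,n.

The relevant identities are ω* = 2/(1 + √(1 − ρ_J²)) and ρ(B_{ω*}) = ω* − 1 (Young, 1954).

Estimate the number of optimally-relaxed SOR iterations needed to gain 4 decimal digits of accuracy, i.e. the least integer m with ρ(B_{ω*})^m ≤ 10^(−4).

B_J for the 111×111 system has eigenvalues cos(kπ/112); ρ_J = cos(π/112) = 0.9996066.
√(1−ρ_J²) simplifies to sin(π/112) = 0.0280463.
ω* = 2/(1+0.0280463) = 1.9454377
ρ(B_{ω*}) = ω*−1 = 0.9454377
For 4 digits: m = 4·ln10 / (−ln 0.9454377) = 9.21034/0.0561073 = 164.156; round up → m = 165.

m = 165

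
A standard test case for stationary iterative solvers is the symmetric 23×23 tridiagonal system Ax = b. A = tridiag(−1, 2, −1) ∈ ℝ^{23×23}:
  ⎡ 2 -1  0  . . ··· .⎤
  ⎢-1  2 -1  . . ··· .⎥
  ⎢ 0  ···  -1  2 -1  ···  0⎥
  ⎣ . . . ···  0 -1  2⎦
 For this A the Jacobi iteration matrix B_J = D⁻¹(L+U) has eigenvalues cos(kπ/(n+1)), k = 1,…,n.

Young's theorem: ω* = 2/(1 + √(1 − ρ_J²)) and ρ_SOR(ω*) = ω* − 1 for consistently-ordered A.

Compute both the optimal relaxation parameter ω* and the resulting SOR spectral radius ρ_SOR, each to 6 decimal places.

With n=23, ρ(Jacobi) = cos(π/24) = 0.991445.
√(1 − cos²(π/24)) = sin(π/24) ≈ 0.1305262.
ω* = 2/(1 + 0.1305262) = 2/1.1305262 = 1.769088.
ρ_SOR = ω* − 1 ≈ 0.769088.

ω* = 1.769088, ρ_SOR = 0.769088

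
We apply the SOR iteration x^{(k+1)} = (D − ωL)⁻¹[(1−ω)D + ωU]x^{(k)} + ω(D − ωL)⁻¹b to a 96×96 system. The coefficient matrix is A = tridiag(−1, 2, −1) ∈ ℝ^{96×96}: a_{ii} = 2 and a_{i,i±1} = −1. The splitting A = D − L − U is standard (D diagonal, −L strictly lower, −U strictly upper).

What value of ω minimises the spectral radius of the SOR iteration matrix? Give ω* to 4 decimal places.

ρ_J = max_k |cos(kπ/97)| = cos(π/97) = 0.9995
root = sin(π/97) = 0.03238  (since 1−cos² = sin²).
ω* = 2 / (1 + 0.03238) = 2 / 1.03238 ≈ 1.9373.
[ρ_SOR] ω* − 1 = 0.9373.

ω* = 1.9373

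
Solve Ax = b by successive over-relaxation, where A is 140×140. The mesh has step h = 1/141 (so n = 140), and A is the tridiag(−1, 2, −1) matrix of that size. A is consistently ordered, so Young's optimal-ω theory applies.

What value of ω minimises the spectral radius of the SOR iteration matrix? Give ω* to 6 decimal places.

ρ_J = max_k |cos(kπ/141)| = cos(π/141) = 0.999752
1 − cos²(π/141) = sin²(π/141) ⇒ √(1−ρ_J²) = sin(π/141) = 0.0222790.
So ω* = 2/1.0222790 = 1.956413 (Young).
ρ(B_{ω*}) = ω*−1 = 0.956413

ω* = 1.956413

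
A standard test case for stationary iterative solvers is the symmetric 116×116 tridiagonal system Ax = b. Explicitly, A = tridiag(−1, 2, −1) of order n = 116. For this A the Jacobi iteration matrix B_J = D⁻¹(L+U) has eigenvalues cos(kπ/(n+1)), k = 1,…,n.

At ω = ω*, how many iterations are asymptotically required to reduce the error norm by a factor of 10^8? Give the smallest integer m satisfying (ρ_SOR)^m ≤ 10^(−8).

[ρ_J] n=116: ρ(B_J) = cos(π/(n+1)) = cos(π/117) = 0.9996395.
√(1 − cos²(π/117)) = sin(π/117) ≈ 0.0268480.
Then 2/(1+√(1−ρ_J²)) = 2/(1+0.0268480); ω* = 2/1.0268480 = 1.9477079.
At ω = 1.9477079 every |λ(B_ω)| = ω−1, so ρ_SOR = 0.9477079.
ρ_SOR^m ≤ 10^(−8) ⇔ m ≥ 8·ln10/(−ln 0.9477079) = 18.4207/0.0537089 = 342.973; m = ⌈342.973⌉ = 343.

m = 343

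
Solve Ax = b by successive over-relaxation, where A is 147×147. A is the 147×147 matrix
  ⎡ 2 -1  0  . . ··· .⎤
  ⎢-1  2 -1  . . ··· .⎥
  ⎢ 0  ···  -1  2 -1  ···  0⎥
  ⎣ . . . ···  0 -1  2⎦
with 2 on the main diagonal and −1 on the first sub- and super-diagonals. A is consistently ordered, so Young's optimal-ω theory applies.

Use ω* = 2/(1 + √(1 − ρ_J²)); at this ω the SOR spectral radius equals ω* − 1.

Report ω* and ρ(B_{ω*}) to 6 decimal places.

B_J for the 147×147 system has eigenvalues cos(kπ/148); ρ_J = cos(π/148) = 0.999775.
√(1 − cos²(π/148)) = sin(π/148) ≈ 0.0212254.
So ω* = 2/1.0212254 = 1.958432 (Young).
ρ_SOR = ω* − 1 ≈ 0.958432.

ω* = 1.958432, ρ_SOR = 0.958432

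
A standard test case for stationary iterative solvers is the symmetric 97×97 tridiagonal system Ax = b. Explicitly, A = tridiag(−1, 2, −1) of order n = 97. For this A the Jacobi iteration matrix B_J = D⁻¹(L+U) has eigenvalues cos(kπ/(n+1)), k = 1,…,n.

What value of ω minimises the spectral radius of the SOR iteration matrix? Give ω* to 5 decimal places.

ω* = 1.93789

With n=97, ρ(Jacobi) = cos(π/98) = 0.99949.
√(1−ρ_J²) = |sin(π/98)| = 0.032052
ω* = 2 / (1 + 0.032052) = 2 / 1.032052 ≈ 1.93789.
[ρ_SOR] ω* − 1 = 0.93789.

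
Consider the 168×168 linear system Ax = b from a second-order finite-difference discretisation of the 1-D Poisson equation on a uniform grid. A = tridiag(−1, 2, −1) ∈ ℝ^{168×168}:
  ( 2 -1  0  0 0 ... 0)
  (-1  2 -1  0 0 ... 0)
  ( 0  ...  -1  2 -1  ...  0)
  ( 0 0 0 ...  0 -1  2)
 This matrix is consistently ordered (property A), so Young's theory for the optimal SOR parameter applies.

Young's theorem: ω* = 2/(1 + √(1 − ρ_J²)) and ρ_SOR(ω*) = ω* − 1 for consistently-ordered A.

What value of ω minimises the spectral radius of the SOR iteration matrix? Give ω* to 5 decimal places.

[ρ_J] n=168: ρ(B_J) = cos(π/(n+1)) = cos(π/169) = 0.99983.
1 − cos²(π/169) = sin²(π/169) ⇒ √(1−ρ_J²) = sin(π/169) = 0.018588.
ω* = 2/(1 + 0.018588) = 2/1.018588 = 1.96350.
ρ_SOR = ω* − 1 = 1.96350 − 1 = 0.96350.

ω* = 1.96350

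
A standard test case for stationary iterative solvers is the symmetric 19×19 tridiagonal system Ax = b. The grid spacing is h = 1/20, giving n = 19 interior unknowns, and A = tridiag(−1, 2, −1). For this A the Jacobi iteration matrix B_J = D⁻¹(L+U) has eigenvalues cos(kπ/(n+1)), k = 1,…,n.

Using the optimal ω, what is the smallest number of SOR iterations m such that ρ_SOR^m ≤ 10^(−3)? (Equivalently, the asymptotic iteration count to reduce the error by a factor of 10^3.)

ρ_J = max_k |cos(kπ/20)| = cos(π/20) = 0.9876883
√(1−ρ_J²) simplifies to sin(π/20) = 0.1564345.
[ω*] 2 ÷ (1 + 0.1564345) = 2 ÷ 1.1564345 = 1.7294538.
and ρ(B_{ω*}) = 1.7294538 − 1 = 0.7294538.
Need (0.7294538)^m ≤ 10^(−3): m ≥ 3·ln10/|ln 0.7294538| = 6.90776/0.315459 = 21.897 ⇒ m = 22.

m = 22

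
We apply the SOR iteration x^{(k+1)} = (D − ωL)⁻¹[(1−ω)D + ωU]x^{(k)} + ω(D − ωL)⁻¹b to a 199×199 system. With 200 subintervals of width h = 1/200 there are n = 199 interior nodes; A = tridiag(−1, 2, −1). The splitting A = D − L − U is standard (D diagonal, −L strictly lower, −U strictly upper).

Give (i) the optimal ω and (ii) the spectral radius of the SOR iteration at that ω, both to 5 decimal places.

ω* = 1.96907, ρ_SOR = 0.96907

B_J for the 199×199 system has eigenvalues cos(kπ/200); ρ_J = cos(π/200) = 0.99988.
root = sin(π/200) = 0.015707  (since 1−cos² = sin²).
[ω*] 2 ÷ (1 + 0.015707) = 2 ÷ 1.015707 = 1.96907.
ρ_SOR = ω* − 1 = 1.96907 − 1 = 0.96907.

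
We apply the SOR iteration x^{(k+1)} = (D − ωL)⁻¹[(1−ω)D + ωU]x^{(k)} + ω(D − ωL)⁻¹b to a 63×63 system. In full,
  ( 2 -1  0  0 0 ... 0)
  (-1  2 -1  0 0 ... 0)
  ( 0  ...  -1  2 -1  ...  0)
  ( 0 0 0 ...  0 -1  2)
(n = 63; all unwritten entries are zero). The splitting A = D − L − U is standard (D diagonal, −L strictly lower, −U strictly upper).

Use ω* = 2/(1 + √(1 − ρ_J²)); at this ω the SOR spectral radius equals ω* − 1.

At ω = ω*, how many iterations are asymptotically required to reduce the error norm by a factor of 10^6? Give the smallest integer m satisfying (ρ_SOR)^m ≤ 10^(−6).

m = 141

n=63: λ(B_J) = 1 − λ(A)/2 = cos(kπ/64); k=1 gives ρ_J = 0.9987955.
√(1−ρ_J²) simplifies to sin(π/64) = 0.0490677.
ω* = 2/(1+0.0490677) = 1.9064547
ρ_SOR = ω* − 1 = 1.9064547 − 1 = 0.9064547.
ρ_SOR^m ≤ 10^(−6) ⇔ m ≥ 6·ln10/(−ln 0.9064547) = 13.8155/0.0982142 = 140.667; m = ⌈140.667⌉ = 141.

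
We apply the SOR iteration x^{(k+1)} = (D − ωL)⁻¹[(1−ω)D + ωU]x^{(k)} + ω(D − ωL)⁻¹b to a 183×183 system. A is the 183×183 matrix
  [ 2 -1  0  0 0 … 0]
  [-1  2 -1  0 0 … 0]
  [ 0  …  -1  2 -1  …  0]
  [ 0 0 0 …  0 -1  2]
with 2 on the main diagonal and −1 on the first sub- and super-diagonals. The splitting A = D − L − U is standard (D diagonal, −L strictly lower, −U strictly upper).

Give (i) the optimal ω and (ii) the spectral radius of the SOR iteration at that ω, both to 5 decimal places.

ω* = 1.96643, ρ_SOR = 0.96643

n=183: λ(B_J) = 1 − λ(A)/2 = cos(kπ/184); k=1 gives ρ_J = 0.99985.
√(1−ρ_J²) simplifies to sin(π/184) = 0.017073.
Young: ω* = 2/(1+√(1−ρ_J²)) = 2/(1+0.017073) = 2/1.017073 = 1.96643.
[ρ_SOR] ω* − 1 = 0.96643.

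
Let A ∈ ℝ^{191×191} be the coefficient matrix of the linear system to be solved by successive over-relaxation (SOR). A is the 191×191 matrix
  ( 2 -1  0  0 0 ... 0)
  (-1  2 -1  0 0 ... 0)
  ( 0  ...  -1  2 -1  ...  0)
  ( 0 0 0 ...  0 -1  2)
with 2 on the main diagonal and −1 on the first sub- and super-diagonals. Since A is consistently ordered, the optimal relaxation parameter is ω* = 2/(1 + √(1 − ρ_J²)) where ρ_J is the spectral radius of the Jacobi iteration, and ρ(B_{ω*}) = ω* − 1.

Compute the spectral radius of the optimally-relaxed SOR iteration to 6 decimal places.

ρ_SOR = 0.967803

With n=191, ρ(Jacobi) = cos(π/192) = 0.999866.
1 − cos²(π/192) = sin²(π/192) ⇒ √(1−ρ_J²) = sin(π/192) = 0.0163617.
ω* = 2/(1 + 0.0163617) = 2/1.0163617 = 1.967803.
and ρ(B_{ω*}) = 1.967803 − 1 = 0.967803.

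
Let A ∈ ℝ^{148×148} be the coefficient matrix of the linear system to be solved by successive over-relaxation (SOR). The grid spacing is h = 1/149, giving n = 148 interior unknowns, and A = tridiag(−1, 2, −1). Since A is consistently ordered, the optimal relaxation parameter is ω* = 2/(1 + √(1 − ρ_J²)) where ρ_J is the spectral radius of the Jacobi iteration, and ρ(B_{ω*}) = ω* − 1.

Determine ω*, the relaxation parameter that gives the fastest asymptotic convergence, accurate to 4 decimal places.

½·tridiag(1,0,1) at n=148: λ_k = cos(kπ/149); max |λ| at k=1 ⇒ ρ_J = cos(π/149) ≈ 0.9998.
root = sin(π/149) = 0.02108  (since 1−cos² = sin²).
So ω* = 2/1.02108 = 1.9587 (Young).
Hence ρ(B_{ω*}) = 1.9587 − 1 = 0.9587.

ω* = 1.9587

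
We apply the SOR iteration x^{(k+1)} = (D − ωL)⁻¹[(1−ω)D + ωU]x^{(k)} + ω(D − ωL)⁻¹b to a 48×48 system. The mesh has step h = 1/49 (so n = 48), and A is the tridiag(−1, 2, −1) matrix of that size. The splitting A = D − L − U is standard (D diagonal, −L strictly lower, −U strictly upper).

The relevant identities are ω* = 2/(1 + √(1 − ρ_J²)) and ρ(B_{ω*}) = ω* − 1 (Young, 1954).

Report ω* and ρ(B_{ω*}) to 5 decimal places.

spectrum of D⁻¹(L+U) = {cos(kπ/49) : 1≤k≤48}; ρ_J = cos(π/49) = 0.99795.
√(1−ρ_J²) = |sin(π/49)| = 0.064070
So ω* = 2/1.064070 = 1.87958 (Young).
At ω = 1.87958 every |λ(B_ω)| = ω−1, so ρ_SOR = 0.87958.

ω* = 1.87958, ρ_SOR = 0.87958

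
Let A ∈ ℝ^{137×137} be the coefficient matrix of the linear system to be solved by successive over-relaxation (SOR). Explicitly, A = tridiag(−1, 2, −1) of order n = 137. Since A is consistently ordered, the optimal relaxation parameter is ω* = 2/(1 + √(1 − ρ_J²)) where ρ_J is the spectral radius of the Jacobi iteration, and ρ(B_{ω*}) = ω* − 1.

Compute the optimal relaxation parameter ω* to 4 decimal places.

ρ_J = max_k |cos(kπ/138)| = cos(π/138) = 0.9997
root = sin(π/138) = 0.02276  (since 1−cos² = sin²).
Then 2/(1+√(1−ρ_J²)) = 2/(1+0.02276); ω* = 2/1.02276 = 1.9555.
ρ_SOR = ω* − 1 = 1.9555 − 1 = 0.9555.

ω* = 1.9555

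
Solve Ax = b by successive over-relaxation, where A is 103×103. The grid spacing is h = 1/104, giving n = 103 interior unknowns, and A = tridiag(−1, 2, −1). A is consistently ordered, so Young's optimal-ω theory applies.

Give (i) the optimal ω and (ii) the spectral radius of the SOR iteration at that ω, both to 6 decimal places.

ω* = 1.941365, ρ_SOR = 0.941365

B_J for the 103×103 system has eigenvalues cos(kπ/104); ρ_J = cos(π/104) = 0.999544.
√(1−ρ_J²) = |sin(π/104)| = 0.0302030
[ω*] 2 ÷ (1 + 0.0302030) = 2 ÷ 1.0302030 = 1.941365.
Hence ρ(B_{ω*}) = 1.941365 − 1 = 0.941365.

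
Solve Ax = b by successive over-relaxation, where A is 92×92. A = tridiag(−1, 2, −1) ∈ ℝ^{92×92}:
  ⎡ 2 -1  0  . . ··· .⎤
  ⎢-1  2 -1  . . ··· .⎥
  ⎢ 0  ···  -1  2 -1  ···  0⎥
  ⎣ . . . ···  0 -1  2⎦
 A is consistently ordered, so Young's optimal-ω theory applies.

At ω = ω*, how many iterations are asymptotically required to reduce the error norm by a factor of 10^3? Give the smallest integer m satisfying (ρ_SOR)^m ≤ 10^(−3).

B_J for the 92×92 system has eigenvalues cos(kπ/93); ρ_J = cos(π/93) = 0.9994295.
root = sin(π/93) = 0.0337741  (since 1−cos² = sin²).
So ω* = 2/1.0337741 = 1.9346586 (Young).
ρ_SOR = ω* − 1 = 1.9346586 − 1 = 0.9346586.
m ≥ 3·ln10 / (−ln 0.9346586) = 102.225; smallest integer m = 103.

m = 103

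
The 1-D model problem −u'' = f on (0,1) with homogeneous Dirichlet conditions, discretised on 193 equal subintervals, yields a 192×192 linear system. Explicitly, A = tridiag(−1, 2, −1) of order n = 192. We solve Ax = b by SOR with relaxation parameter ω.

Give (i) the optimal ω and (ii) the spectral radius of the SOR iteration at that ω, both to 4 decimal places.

ω* = 1.9680, ρ_SOR = 0.9680

spectrum of D⁻¹(L+U) = {cos(kπ/193) : 1≤k≤192}; ρ_J = cos(π/193) = 0.9999.
√(1−ρ_J²) = |sin(π/193)| = 0.01628
ω* = 2/(1 + 0.01628) = 2/1.01628 = 1.9680.
ρ(B_{ω*}) = ω*−1 = 0.9680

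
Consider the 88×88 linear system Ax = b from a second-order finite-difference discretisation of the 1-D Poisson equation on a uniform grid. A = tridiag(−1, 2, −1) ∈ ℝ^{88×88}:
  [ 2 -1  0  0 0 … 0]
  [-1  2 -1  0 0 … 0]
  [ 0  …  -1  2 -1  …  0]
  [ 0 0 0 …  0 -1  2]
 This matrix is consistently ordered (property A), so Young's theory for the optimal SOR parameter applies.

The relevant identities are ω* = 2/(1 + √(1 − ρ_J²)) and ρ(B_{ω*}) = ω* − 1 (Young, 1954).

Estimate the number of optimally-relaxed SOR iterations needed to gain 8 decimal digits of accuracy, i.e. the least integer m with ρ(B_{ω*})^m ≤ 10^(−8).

B_J for the 88×88 system has eigenvalues cos(kπ/89); ρ_J = cos(π/89) = 0.9993771.
√(1−ρ_J²) = |sin(π/89)| = 0.0352915
So ω* = 2/1.0352915 = 1.9318231 (Young).
ρ_SOR = ω* − 1 = 1.9318231 − 1 = 0.9318231.
Need (0.9318231)^m ≤ 10^(−8): m ≥ 8·ln10/|ln 0.9318231| = 18.4207/0.0706123 = 260.871 ⇒ m = 261.

m = 261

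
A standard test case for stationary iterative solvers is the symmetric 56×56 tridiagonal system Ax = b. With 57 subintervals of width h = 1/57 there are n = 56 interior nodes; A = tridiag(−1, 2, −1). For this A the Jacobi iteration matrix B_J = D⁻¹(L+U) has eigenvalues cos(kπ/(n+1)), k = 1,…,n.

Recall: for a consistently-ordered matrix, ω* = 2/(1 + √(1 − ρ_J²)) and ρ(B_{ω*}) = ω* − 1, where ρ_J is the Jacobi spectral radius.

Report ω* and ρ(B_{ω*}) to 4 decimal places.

½·tridiag(1,0,1) at n=56: λ_k = cos(kπ/57); max |λ| at k=1 ⇒ ρ_J = cos(π/57) ≈ 0.9985.
root = sin(π/57) = 0.05509  (since 1−cos² = sin²).
So ω* = 2/1.05509 = 1.8956 (Young).
ρ_SOR = ω* − 1 = 1.8956 − 1 = 0.8956.

ω* = 1.8956, ρ_SOR = 0.8956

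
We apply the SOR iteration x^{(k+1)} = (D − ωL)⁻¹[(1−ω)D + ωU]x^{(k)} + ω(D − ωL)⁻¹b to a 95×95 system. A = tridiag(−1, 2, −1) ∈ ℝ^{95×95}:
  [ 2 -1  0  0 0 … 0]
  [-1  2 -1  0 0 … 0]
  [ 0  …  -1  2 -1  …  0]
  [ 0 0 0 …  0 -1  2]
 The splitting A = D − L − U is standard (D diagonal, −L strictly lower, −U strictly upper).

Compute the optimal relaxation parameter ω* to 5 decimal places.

ω* = 1.93664

n=95: λ(B_J) = 1 − λ(A)/2 = cos(kπ/96); k=1 gives ρ_J = 0.99946.
1 − cos²(π/96) = sin²(π/96) ⇒ √(1−ρ_J²) = sin(π/96) = 0.032719.
ω* = 2 / (1 + 0.032719) = 2 / 1.032719 ≈ 1.93664.
ρ_SOR = ω* − 1 ≈ 0.93664.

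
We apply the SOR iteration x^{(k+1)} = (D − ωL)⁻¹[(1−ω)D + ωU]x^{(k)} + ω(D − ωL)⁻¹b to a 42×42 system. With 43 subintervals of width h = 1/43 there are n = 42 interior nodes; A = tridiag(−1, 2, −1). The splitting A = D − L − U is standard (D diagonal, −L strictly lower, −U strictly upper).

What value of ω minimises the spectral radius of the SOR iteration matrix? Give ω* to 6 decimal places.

B_J for the 42×42 system has eigenvalues cos(kπ/43); ρ_J = cos(π/43) = 0.997332.
√(1 − cos²(π/43)) = sin(π/43) ≈ 0.0729953.
ω* = 2 / (1 + 0.0729953) = 2 / 1.0729953 ≈ 1.863941.
Hence ρ(B_{ω*}) = 1.863941 − 1 = 0.863941.

ω* = 1.863941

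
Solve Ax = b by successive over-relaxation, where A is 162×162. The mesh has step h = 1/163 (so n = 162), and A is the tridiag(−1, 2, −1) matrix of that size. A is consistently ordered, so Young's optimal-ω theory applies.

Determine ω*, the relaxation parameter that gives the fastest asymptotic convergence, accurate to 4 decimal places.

ω* = 1.9622

spectrum of D⁻¹(L+U) = {cos(kπ/163) : 1≤k≤162}; ρ_J = cos(π/163) = 0.9998.
√(1−ρ_J²) simplifies to sin(π/163) = 0.01927.
[ω*] 2 ÷ (1 + 0.01927) = 2 ÷ 1.01927 = 1.9622.
ρ_SOR = ω* − 1 = 1.9622 − 1 = 0.9622.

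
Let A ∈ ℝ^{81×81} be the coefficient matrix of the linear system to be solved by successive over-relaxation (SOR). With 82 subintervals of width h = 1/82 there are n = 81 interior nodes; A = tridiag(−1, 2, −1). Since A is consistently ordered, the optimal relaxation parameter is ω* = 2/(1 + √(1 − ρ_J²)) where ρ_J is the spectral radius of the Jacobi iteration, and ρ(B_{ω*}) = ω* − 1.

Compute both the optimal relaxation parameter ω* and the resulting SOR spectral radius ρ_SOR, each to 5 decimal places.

B_J for the 81×81 system has eigenvalues cos(kπ/82); ρ_J = cos(π/82) = 0.99927.
√(1−ρ_J²) simplifies to sin(π/82) = 0.038303.
Young: ω* = 2/(1+√(1−ρ_J²)) = 2/(1+0.038303) = 2/1.038303 = 1.92622.
and ρ(B_{ω*}) = 1.92622 − 1 = 0.92622.

ω* = 1.92622, ρ_SOR = 0.92622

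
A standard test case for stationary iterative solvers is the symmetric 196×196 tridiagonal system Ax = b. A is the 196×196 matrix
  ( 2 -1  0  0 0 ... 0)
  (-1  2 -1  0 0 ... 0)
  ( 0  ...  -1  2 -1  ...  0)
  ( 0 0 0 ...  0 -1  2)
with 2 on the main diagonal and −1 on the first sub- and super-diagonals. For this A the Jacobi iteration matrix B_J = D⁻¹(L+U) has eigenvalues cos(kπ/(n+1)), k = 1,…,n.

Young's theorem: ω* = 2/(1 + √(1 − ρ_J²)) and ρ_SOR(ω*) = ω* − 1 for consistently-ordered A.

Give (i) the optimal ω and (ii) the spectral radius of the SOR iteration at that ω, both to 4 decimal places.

½·tridiag(1,0,1) at n=196: λ_k = cos(kπ/197); max |λ| at k=1 ⇒ ρ_J = cos(π/197) ≈ 0.9999.
root = sin(π/197) = 0.01595  (since 1−cos² = sin²).
Then 2/(1+√(1−ρ_J²)) = 2/(1+0.01595); ω* = 2/1.01595 = 1.9686.
and ρ(B_{ω*}) = 1.9686 − 1 = 0.9686.

ω* = 1.9686, ρ_SOR = 0.9686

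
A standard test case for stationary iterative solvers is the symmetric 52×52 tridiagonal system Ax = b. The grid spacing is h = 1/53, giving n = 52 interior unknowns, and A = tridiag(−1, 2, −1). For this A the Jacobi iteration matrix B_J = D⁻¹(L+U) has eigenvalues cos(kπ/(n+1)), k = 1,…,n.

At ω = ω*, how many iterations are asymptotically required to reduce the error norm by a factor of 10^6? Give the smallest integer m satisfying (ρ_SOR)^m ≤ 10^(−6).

½·tridiag(1,0,1) at n=52: λ_k = cos(kπ/53); max |λ| at k=1 ⇒ ρ_J = cos(π/53) ≈ 0.9982437.
√(1−ρ_J²) simplifies to sin(π/53) = 0.0592406.
Then 2/(1+√(1−ρ_J²)) = 2/(1+0.0592406); ω* = 2/1.0592406 = 1.8881451.
and ρ(B_{ω*}) = 1.8881451 − 1 = 0.8881451.
ρ_SOR^m ≤ 10^(−6) ⇔ m ≥ 6·ln10/(−ln 0.8881451) = 13.8155/0.11862 = 116.469; m = ⌈116.469⌉ = 117.

m = 117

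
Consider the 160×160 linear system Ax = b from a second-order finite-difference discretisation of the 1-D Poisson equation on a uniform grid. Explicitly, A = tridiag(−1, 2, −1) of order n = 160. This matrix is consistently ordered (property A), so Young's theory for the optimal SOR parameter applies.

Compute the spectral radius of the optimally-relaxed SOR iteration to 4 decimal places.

B_J for the 160×160 system has eigenvalues cos(kπ/161); ρ_J = cos(π/161) = 0.9998.
√(1−ρ_J²) = |sin(π/161)| = 0.01951
[ω*] 2 ÷ (1 + 0.01951) = 2 ÷ 1.01951 = 1.9617.
[ρ_SOR] ω* − 1 = 0.9617.

ρ_SOR = 0.9617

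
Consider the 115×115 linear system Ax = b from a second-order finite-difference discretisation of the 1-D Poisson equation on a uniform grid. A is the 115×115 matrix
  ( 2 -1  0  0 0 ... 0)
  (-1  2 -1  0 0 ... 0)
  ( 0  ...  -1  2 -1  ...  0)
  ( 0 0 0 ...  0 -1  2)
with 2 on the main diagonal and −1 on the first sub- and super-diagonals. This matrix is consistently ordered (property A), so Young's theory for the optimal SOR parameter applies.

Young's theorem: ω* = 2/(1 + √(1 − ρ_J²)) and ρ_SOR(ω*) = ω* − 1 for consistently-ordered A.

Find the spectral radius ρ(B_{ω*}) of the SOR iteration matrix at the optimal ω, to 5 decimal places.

ρ_SOR = 0.94727

½·tridiag(1,0,1) at n=115: λ_k = cos(kπ/116); max |λ| at k=1 ⇒ ρ_J = cos(π/116) ≈ 0.99963.
√(1 − cos²(π/116)) = sin(π/116) ≈ 0.027079.
Then 2/(1+√(1−ρ_J²)) = 2/(1+0.027079); ω* = 2/1.027079 = 1.94727.
[ρ_SOR] ω* − 1 = 0.94727.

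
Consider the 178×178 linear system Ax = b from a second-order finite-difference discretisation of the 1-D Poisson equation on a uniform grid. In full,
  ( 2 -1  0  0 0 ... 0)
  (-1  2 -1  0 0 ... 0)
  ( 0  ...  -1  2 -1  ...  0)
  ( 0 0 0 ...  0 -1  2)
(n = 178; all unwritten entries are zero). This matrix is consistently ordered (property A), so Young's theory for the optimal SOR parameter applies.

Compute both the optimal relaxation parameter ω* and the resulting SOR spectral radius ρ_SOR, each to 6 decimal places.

ω* = 1.965506, ρ_SOR = 0.965506

B_J for the 178×178 system has eigenvalues cos(kπ/179); ρ_J = cos(π/179) = 0.999846.
√(1−ρ_J²) simplifies to sin(π/179) = 0.0175499.
Young: ω* = 2/(1+√(1−ρ_J²)) = 2/(1+0.0175499) = 2/1.0175499 = 1.965506.
and ρ(B_{ω*}) = 1.965506 − 1 = 0.965506.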